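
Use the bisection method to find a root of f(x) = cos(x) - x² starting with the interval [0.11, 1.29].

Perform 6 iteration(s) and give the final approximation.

f(x) = cos(x) - x²
Initial interval: [0.11, 1.29]

Iteration 1:
  c_1 = (0.110000 + 1.290000)/2 = 0.700000
  f(c_1) = f(0.700000) = 0.274842
  f(a) × f(c) ≥ 0, new interval: [0.700000, 1.290000]
Iteration 2:
  c_2 = (0.700000 + 1.290000)/2 = 0.995000
  f(c_2) = f(0.995000) = -0.445522
  f(a) × f(c) < 0, new interval: [0.700000, 0.995000]
Iteration 3:
  c_3 = (0.700000 + 0.995000)/2 = 0.847500
  f(c_3) = f(0.847500) = -0.056397
  f(a) × f(c) < 0, new interval: [0.700000, 0.847500]
Iteration 4:
  c_4 = (0.700000 + 0.847500)/2 = 0.773750
  f(c_4) = f(0.773750) = 0.116606
  f(a) × f(c) ≥ 0, new interval: [0.773750, 0.847500]
Iteration 5:
  c_5 = (0.773750 + 0.847500)/2 = 0.810625
  f(c_5) = f(0.810625) = 0.031933
  f(a) × f(c) ≥ 0, new interval: [0.810625, 0.847500]
Iteration 6:
  c_6 = (0.810625 + 0.847500)/2 = 0.829063
  f(c_6) = f(0.829063) = -0.011777
  f(a) × f(c) < 0, new interval: [0.810625, 0.829063]

After 6 iteration(s), the approximation is c_6 = 0.829063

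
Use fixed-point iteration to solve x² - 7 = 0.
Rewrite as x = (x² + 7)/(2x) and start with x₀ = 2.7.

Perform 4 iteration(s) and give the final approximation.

Equation: x² - 7 = 0
Fixed-point form: x = (x² + 7)/(2x)
x₀ = 2.7

x_1 = g(2.700000) = 2.646296
x_2 = g(2.646296) = 2.645751
x_3 = g(2.645751) = 2.645751
x_4 = g(2.645751) = 2.645751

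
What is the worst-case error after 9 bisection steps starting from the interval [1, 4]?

Bisection error bound: |error| ≤ (b-a)/2^n
|error| ≤ (4 - 1)/2^9 = 3/2^9
|error| ≤ 0.0058593750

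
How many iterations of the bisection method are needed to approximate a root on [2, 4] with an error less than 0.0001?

We need (b-a)/2^n ≤ 0.0001
(4 - 2)/2^n ≤ 0.0001
2/2^n ≤ 0.0001
2^n ≥ 20000
n ≥ log₂(20000) = 14.29
n ≥ 15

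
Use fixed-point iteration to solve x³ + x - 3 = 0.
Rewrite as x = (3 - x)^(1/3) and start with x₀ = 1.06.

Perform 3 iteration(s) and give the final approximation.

Equation: x³ + x - 3 = 0
Fixed-point form: x = (3 - x)^(1/3)
x₀ = 1.06

x_1 = g(1.060000) = 1.247194
x_2 = g(1.247194) = 1.205715
x_3 = g(1.205715) = 1.215152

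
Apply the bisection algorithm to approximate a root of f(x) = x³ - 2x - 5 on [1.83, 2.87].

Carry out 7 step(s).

f(x) = x³ - 2x - 5
Initial interval: [1.83, 2.87]

Iteration 1:
  c_1 = (1.830000 + 2.870000)/2 = 2.350000
  f(c_1) = f(2.350000) = 3.277875
  f(a) × f(c) < 0, new interval: [1.830000, 2.350000]
Iteration 2:
  c_2 = (1.830000 + 2.350000)/2 = 2.090000
  f(c_2) = f(2.090000) = -0.050671
  f(a) × f(c) ≥ 0, new interval: [2.090000, 2.350000]
Iteration 3:
  c_3 = (2.090000 + 2.350000)/2 = 2.220000
  f(c_3) = f(2.220000) = 1.501048
  f(a) × f(c) < 0, new interval: [2.090000, 2.220000]
Iteration 4:
  c_4 = (2.090000 + 2.220000)/2 = 2.155000
  f(c_4) = f(2.155000) = 0.697874
  f(a) × f(c) < 0, new interval: [2.090000, 2.155000]
Iteration 5:
  c_5 = (2.090000 + 2.155000)/2 = 2.122500
  f(c_5) = f(2.122500) = 0.316876
  f(a) × f(c) < 0, new interval: [2.090000, 2.122500]
Iteration 6:
  c_6 = (2.090000 + 2.122500)/2 = 2.106250
  f(c_6) = f(2.106250) = 0.131434
  f(a) × f(c) < 0, new interval: [2.090000, 2.106250]
Iteration 7:
  c_7 = (2.090000 + 2.106250)/2 = 2.098125
  f(c_7) = f(2.098125) = 0.039966
  f(a) × f(c) < 0, new interval: [2.090000, 2.098125]

After 7 iteration(s), the approximation is c_7 = 2.098125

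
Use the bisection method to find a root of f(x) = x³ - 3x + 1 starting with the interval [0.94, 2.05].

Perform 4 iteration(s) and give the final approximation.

f(x) = x³ - 3x + 1
Initial interval: [0.94, 2.05]

Iteration 1:
  c_1 = (0.940000 + 2.050000)/2 = 1.495000
  f(c_1) = f(1.495000) = -0.143638
  f(a) × f(c) ≥ 0, new interval: [1.495000, 2.050000]
Iteration 2:
  c_2 = (1.495000 + 2.050000)/2 = 1.772500
  f(c_2) = f(1.772500) = 1.251263
  f(a) × f(c) < 0, new interval: [1.495000, 1.772500]
Iteration 3:
  c_3 = (1.495000 + 1.772500)/2 = 1.633750
  f(c_3) = f(1.633750) = 0.459456
  f(a) × f(c) < 0, new interval: [1.495000, 1.633750]
Iteration 4:
  c_4 = (1.495000 + 1.633750)/2 = 1.564375
  f(c_4) = f(1.564375) = 0.135322
  f(a) × f(c) < 0, new interval: [1.495000, 1.564375]

After 4 iteration(s), the approximation is c_4 = 1.564375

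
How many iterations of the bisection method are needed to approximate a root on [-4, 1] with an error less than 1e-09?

We need (b-a)/2^n ≤ 1e-09
(1 - (-4))/2^n ≤ 1e-09
5/2^n ≤ 1e-09
2^n ≥ 5000000000
n ≥ log₂(5000000000) = 32.22
n ≥ 33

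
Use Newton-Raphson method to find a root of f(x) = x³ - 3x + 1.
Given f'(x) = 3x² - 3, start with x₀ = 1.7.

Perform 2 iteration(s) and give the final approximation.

f(x) = x³ - 3x + 1
f'(x) = 3x² - 3
x₀ = 1.7

Newton-Raphson formula: x_{n+1} = x_n - f(x_n)/f'(x_n)

Iteration 1:
  f(1.700000) = 0.813000
  f'(1.700000) = 5.670000
  x_1 = 1.700000 - 0.813000/5.670000 = 1.556614
Iteration 2:
  f(1.556614) = 0.101906
  f'(1.556614) = 4.269139
  x_2 = 1.556614 - 0.101906/4.269139 = 1.532743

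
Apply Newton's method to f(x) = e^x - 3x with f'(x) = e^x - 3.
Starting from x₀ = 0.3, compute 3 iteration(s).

f(x) = e^x - 3x
f'(x) = e^x - 3
x₀ = 0.3

Newton-Raphson formula: x_{n+1} = x_n - f(x_n)/f'(x_n)

Iteration 1:
  f(0.300000) = 0.449859
  f'(0.300000) = -1.650141
  x_1 = 0.300000 - 0.449859/(-1.650141) = 0.572618
Iteration 2:
  f(0.572618) = 0.055048
  f'(0.572618) = -1.227097
  x_2 = 0.572618 - 0.055048/(-1.227097) = 0.617479
Iteration 3:
  f(0.617479) = 0.001811
  f'(0.617479) = -1.145753
  x_3 = 0.617479 - 0.001811/(-1.145753) = 0.619059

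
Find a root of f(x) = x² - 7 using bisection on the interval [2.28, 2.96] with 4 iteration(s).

f(x) = x² - 7
Initial interval: [2.28, 2.96]

Iteration 1:
  c_1 = (2.280000 + 2.960000)/2 = 2.620000
  f(c_1) = f(2.620000) = -0.135600
  f(a) × f(c) ≥ 0, new interval: [2.620000, 2.960000]
Iteration 2:
  c_2 = (2.620000 + 2.960000)/2 = 2.790000
  f(c_2) = f(2.790000) = 0.784100
  f(a) × f(c) < 0, new interval: [2.620000, 2.790000]
Iteration 3:
  c_3 = (2.620000 + 2.790000)/2 = 2.705000
  f(c_3) = f(2.705000) = 0.317025
  f(a) × f(c) < 0, new interval: [2.620000, 2.705000]
Iteration 4:
  c_4 = (2.620000 + 2.705000)/2 = 2.662500
  f(c_4) = f(2.662500) = 0.088906
  f(a) × f(c) < 0, new interval: [2.620000, 2.662500]

After 4 iteration(s), the approximation is c_4 = 2.662500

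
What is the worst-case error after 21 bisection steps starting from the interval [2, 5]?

Bisection error bound: |error| ≤ (b-a)/2^n
|error| ≤ (5 - 2)/2^21 = 3/2^21
|error| ≤ 0.0000014305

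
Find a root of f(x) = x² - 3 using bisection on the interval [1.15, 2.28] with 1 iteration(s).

f(x) = x² - 3
Initial interval: [1.15, 2.28]

Iteration 1:
  c_1 = (1.150000 + 2.280000)/2 = 1.715000
  f(c_1) = f(1.715000) = -0.058775
  f(a) × f(c) ≥ 0, new interval: [1.715000, 2.280000]

After 1 iteration(s), the approximation is c_1 = 1.715000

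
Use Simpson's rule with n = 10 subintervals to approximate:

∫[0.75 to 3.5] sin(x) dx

f(x) = sin(x)
a = 0.75, b = 3.5, n = 10
h = (b - a)/n = 0.275000

Simpson's rule: (h/3)[f(x₀) + 4f(x₁) + 2f(x₂) + ... + f(xₙ)]

x_0 = 0.7500, f(x_0) = 0.681639, coefficient = 1
x_1 = 1.0250, f(x_1) = 0.854714, coefficient = 4
x_2 = 1.3000, f(x_2) = 0.963558, coefficient = 2
x_3 = 1.5750, f(x_3) = 0.999991, coefficient = 4
x_4 = 1.8500, f(x_4) = 0.961275, coefficient = 2
x_5 = 2.1250, f(x_5) = 0.850320, coefficient = 4
x_6 = 2.4000, f(x_6) = 0.675463, coefficient = 2
x_7 = 2.6750, f(x_7) = 0.449846, coefficient = 4
x_8 = 2.9500, f(x_8) = 0.190423, coefficient = 2
x_9 = 3.2250, f(x_9) = -0.083311, coefficient = 4
x_10 = 3.5000, f(x_10) = -0.350783, coefficient = 1

I ≈ (0.275000/3) × 18.198535 = 1.668199
Exact value: 1.668146
Error: 0.000053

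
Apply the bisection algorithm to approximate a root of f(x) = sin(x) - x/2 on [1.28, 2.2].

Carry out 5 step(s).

f(x) = sin(x) - x/2
Initial interval: [1.28, 2.2]

Iteration 1:
  c_1 = (1.280000 + 2.200000)/2 = 1.740000
  f(c_1) = f(1.740000) = 0.115719
  f(a) × f(c) ≥ 0, new interval: [1.740000, 2.200000]
Iteration 2:
  c_2 = (1.740000 + 2.200000)/2 = 1.970000
  f(c_2) = f(1.970000) = -0.063629
  f(a) × f(c) < 0, new interval: [1.740000, 1.970000]
Iteration 3:
  c_3 = (1.740000 + 1.970000)/2 = 1.855000
  f(c_3) = f(1.855000) = 0.032385
  f(a) × f(c) ≥ 0, new interval: [1.855000, 1.970000]
Iteration 4:
  c_4 = (1.855000 + 1.970000)/2 = 1.912500
  f(c_4) = f(1.912500) = -0.014065
  f(a) × f(c) < 0, new interval: [1.855000, 1.912500]
Iteration 5:
  c_5 = (1.855000 + 1.912500)/2 = 1.883750
  f(c_5) = f(1.883750) = 0.009553
  f(a) × f(c) ≥ 0, new interval: [1.883750, 1.912500]

After 5 iteration(s), the approximation is c_5 = 1.883750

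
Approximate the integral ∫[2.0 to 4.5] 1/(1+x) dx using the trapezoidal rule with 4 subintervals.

f(x) = 1/(1+x)
a = 2.0, b = 4.5, n = 4
h = (b - a)/n = 0.625000

Trapezoidal rule: (h/2)[f(x₀) + 2f(x₁) + 2f(x₂) + ... + f(xₙ)]

x_0 = 2.0000, f(x_0) = 0.333333, coefficient = 1
x_1 = 2.6250, f(x_1) = 0.275862, coefficient = 2
x_2 = 3.2500, f(x_2) = 0.235294, coefficient = 2
x_3 = 3.8750, f(x_3) = 0.205128, coefficient = 2
x_4 = 4.5000, f(x_4) = 0.181818, coefficient = 1

I ≈ (0.625000/2) × 1.947720 = 0.608663
Exact value: 0.606136
Error: 0.002527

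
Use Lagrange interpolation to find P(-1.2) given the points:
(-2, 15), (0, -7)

Lagrange interpolation formula:
P(x) = Σ yᵢ × Lᵢ(x)
where Lᵢ(x) = Π_{j≠i} (x - xⱼ)/(xᵢ - xⱼ)

L_0(-1.2) = (-1.2 - 0)/(-2 - 0) = 0.600000
L_1(-1.2) = (-1.2 - (-2))/(0 - (-2)) = 0.400000

P(-1.2) = 15×L_0(-1.2) + (-7)×L_1(-1.2)
P(-1.2) = 6.200000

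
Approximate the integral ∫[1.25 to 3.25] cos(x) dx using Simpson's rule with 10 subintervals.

f(x) = cos(x)
a = 1.25, b = 3.25, n = 10
h = (b - a)/n = 0.200000

Simpson's rule: (h/3)[f(x₀) + 4f(x₁) + 2f(x₂) + ... + f(xₙ)]

x_0 = 1.2500, f(x_0) = 0.315322, coefficient = 1
x_1 = 1.4500, f(x_1) = 0.120503, coefficient = 4
x_2 = 1.6500, f(x_2) = -0.079121, coefficient = 2
x_3 = 1.8500, f(x_3) = -0.275590, coefficient = 4
x_4 = 2.0500, f(x_4) = -0.461073, coefficient = 2
x_5 = 2.2500, f(x_5) = -0.628174, coefficient = 4
x_6 = 2.4500, f(x_6) = -0.770231, coefficient = 2
x_7 = 2.6500, f(x_7) = -0.881582, coefficient = 4
x_8 = 2.8500, f(x_8) = -0.957787, coefficient = 2
x_9 = 3.0500, f(x_9) = -0.995808, coefficient = 4
x_10 = 3.2500, f(x_10) = -0.994130, coefficient = 1

I ≈ (0.200000/3) × -15.857838 = -1.057189
Exact value: -1.057180
Error: 0.000009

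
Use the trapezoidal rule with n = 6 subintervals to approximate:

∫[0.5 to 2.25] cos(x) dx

f(x) = cos(x)
a = 0.5, b = 2.25, n = 6
h = (b - a)/n = 0.291667

Trapezoidal rule: (h/2)[f(x₀) + 2f(x₁) + 2f(x₂) + ... + f(xₙ)]

x_0 = 0.5000, f(x_0) = 0.877583, coefficient = 1
x_1 = 0.7917, f(x_1) = 0.702660, coefficient = 2
x_2 = 1.0833, f(x_2) = 0.468386, coefficient = 2
x_3 = 1.3750, f(x_3) = 0.194548, coefficient = 2
x_4 = 1.6667, f(x_4) = -0.095724, coefficient = 2
x_5 = 1.9583, f(x_5) = -0.377909, coefficient = 2
x_6 = 2.2500, f(x_6) = -0.628174, coefficient = 1

I ≈ (0.291667/2) × 2.033331 = 0.296528
Exact value: 0.298648
Error: 0.002120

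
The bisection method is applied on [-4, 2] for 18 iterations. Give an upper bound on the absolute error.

Bisection error bound: |error| ≤ (b-a)/2^n
|error| ≤ (2 - (-4))/2^18 = 6/2^18
|error| ≤ 0.0000228882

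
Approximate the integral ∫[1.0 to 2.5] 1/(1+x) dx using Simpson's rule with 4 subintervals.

f(x) = 1/(1+x)
a = 1.0, b = 2.5, n = 4
h = (b - a)/n = 0.375000

Simpson's rule: (h/3)[f(x₀) + 4f(x₁) + 2f(x₂) + ... + f(xₙ)]

x_0 = 1.0000, f(x_0) = 0.500000, coefficient = 1
x_1 = 1.3750, f(x_1) = 0.421053, coefficient = 4
x_2 = 1.7500, f(x_2) = 0.363636, coefficient = 2
x_3 = 2.1250, f(x_3) = 0.320000, coefficient = 4
x_4 = 2.5000, f(x_4) = 0.285714, coefficient = 1

I ≈ (0.375000/3) × 4.477198 = 0.559650
Exact value: 0.559616
Error: 0.000034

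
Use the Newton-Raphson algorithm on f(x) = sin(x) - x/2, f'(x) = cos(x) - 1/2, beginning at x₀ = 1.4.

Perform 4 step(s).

f(x) = sin(x) - x/2
f'(x) = cos(x) - 1/2
x₀ = 1.4

Newton-Raphson formula: x_{n+1} = x_n - f(x_n)/f'(x_n)

Iteration 1:
  f(1.400000) = 0.285450
  f'(1.400000) = -0.330033
  x_1 = 1.400000 - 0.285450/(-0.330033) = 2.264913
Iteration 2:
  f(2.264913) = -0.363838
  f'(2.264913) = -1.139707
  x_2 = 2.264913 - (-0.363838)/(-1.139707) = 1.945675
Iteration 3:
  f(1.945675) = -0.042286
  f'(1.945675) = -0.866160
  x_3 = 1.945675 - (-0.042286)/(-0.866160) = 1.896856
Iteration 4:
  f(1.896856) = -0.001116
  f'(1.896856) = -0.820312
  x_4 = 1.896856 - (-0.001116)/(-0.820312) = 1.895495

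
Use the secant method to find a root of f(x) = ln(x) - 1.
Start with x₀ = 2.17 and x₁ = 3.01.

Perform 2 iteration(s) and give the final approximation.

f(x) = ln(x) - 1
x₀ = 2.17, x₁ = 3.01

Secant formula: x_{n+1} = x_n - f(x_n)(x_n - x_{n-1})/(f(x_n) - f(x_{n-1}))

Iteration 1:
  f(2.170000) = -0.225273
  f(3.010000) = 0.101940
  x_2 = 3.010000 - 0.101940×(3.010000 - 2.170000)/(0.101940 - (-0.225273))
       = 2.748306
Iteration 2:
  f(3.010000) = 0.101940
  f(2.748306) = 0.010985
  x_3 = 2.748306 - 0.010985×(2.748306 - 3.010000)/(0.010985 - 0.101940)
       = 2.716701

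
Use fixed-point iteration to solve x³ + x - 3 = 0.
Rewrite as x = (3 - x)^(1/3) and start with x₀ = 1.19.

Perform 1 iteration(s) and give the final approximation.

Equation: x³ + x - 3 = 0
Fixed-point form: x = (3 - x)^(1/3)
x₀ = 1.19

x_1 = g(1.190000) = 1.218689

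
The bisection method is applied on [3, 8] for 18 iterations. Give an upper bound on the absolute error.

Bisection error bound: |error| ≤ (b-a)/2^n
|error| ≤ (8 - 3)/2^18 = 5/2^18
|error| ≤ 0.0000190735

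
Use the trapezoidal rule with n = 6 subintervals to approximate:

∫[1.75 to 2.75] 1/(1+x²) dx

f(x) = 1/(1+x²)
a = 1.75, b = 2.75, n = 6
h = (b - a)/n = 0.166667

Trapezoidal rule: (h/2)[f(x₀) + 2f(x₁) + 2f(x₂) + ... + f(xₙ)]

x_0 = 1.7500, f(x_0) = 0.246154, coefficient = 1
x_1 = 1.9167, f(x_1) = 0.213967, coefficient = 2
x_2 = 2.0833, f(x_2) = 0.187256, coefficient = 2
x_3 = 2.2500, f(x_3) = 0.164948, coefficient = 2
x_4 = 2.4167, f(x_4) = 0.146193, coefficient = 2
x_5 = 2.5833, f(x_5) = 0.130317, coefficient = 2
x_6 = 2.7500, f(x_6) = 0.116788, coefficient = 1

I ≈ (0.166667/2) × 2.048305 = 0.170692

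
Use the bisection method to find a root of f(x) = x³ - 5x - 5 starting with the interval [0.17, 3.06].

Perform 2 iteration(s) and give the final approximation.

f(x) = x³ - 5x - 5
Initial interval: [0.17, 3.06]

Iteration 1:
  c_1 = (0.170000 + 3.060000)/2 = 1.615000
  f(c_1) = f(1.615000) = -8.862717
  f(a) × f(c) ≥ 0, new interval: [1.615000, 3.060000]
Iteration 2:
  c_2 = (1.615000 + 3.060000)/2 = 2.337500
  f(c_2) = f(2.337500) = -3.915619
  f(a) × f(c) ≥ 0, new interval: [2.337500, 3.060000]

After 2 iteration(s), the approximation is c_2 = 2.337500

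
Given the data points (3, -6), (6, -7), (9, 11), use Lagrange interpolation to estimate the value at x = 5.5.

Lagrange interpolation formula:
P(x) = Σ yᵢ × Lᵢ(x)
where Lᵢ(x) = Π_{j≠i} (x - xⱼ)/(xᵢ - xⱼ)

L_0(5.5) = (5.5 - 6)/(3 - 6) × (5.5 - 9)/(3 - 9) = 0.097222
L_1(5.5) = (5.5 - 3)/(6 - 3) × (5.5 - 9)/(6 - 9) = 0.972222
L_2(5.5) = (5.5 - 3)/(9 - 3) × (5.5 - 6)/(9 - 6) = -0.069444

P(5.5) = (-6)×L_0(5.5) + (-7)×L_1(5.5) + 11×L_2(5.5)
P(5.5) = -8.152778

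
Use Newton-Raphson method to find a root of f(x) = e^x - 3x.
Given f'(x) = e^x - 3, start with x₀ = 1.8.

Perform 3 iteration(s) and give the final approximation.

f(x) = e^x - 3x
f'(x) = e^x - 3
x₀ = 1.8

Newton-Raphson formula: x_{n+1} = x_n - f(x_n)/f'(x_n)

Iteration 1:
  f(1.800000) = 0.649647
  f'(1.800000) = 3.049647
  x_1 = 1.800000 - 0.649647/3.049647 = 1.586976
Iteration 2:
  f(1.586976) = 0.128015
  f'(1.586976) = 1.888943
  x_2 = 1.586976 - 0.128015/1.888943 = 1.519206
Iteration 3:
  f(1.519206) = 0.010978
  f'(1.519206) = 1.568595
  x_3 = 1.519206 - 0.010978/1.568595 = 1.512207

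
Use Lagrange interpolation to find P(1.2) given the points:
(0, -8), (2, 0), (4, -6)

Lagrange interpolation formula:
P(x) = Σ yᵢ × Lᵢ(x)
where Lᵢ(x) = Π_{j≠i} (x - xⱼ)/(xᵢ - xⱼ)

L_0(1.2) = (1.2 - 2)/(0 - 2) × (1.2 - 4)/(0 - 4) = 0.280000
L_1(1.2) = (1.2 - 0)/(2 - 0) × (1.2 - 4)/(2 - 4) = 0.840000
L_2(1.2) = (1.2 - 0)/(4 - 0) × (1.2 - 2)/(4 - 2) = -0.120000

P(1.2) = (-8)×L_0(1.2) + 0×L_1(1.2) + (-6)×L_2(1.2)
P(1.2) = -1.520000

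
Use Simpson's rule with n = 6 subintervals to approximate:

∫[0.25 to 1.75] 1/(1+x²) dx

f(x) = 1/(1+x²)
a = 0.25, b = 1.75, n = 6
h = (b - a)/n = 0.250000

Simpson's rule: (h/3)[f(x₀) + 4f(x₁) + 2f(x₂) + ... + f(xₙ)]

x_0 = 0.2500, f(x_0) = 0.941176, coefficient = 1
x_1 = 0.5000, f(x_1) = 0.800000, coefficient = 4
x_2 = 0.7500, f(x_2) = 0.640000, coefficient = 2
x_3 = 1.0000, f(x_3) = 0.500000, coefficient = 4
x_4 = 1.2500, f(x_4) = 0.390244, coefficient = 2
x_5 = 1.5000, f(x_5) = 0.307692, coefficient = 4
x_6 = 1.7500, f(x_6) = 0.246154, coefficient = 1

I ≈ (0.250000/3) × 9.678587 = 0.806549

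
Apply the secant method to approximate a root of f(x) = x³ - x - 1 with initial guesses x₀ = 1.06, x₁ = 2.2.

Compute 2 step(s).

f(x) = x³ - x - 1
x₀ = 1.06, x₁ = 2.2

Secant formula: x_{n+1} = x_n - f(x_n)(x_n - x_{n-1})/(f(x_n) - f(x_{n-1}))

Iteration 1:
  f(1.060000) = -0.868984
  f(2.200000) = 7.448000
  x_2 = 2.200000 - 7.448000×(2.200000 - 1.060000)/(7.448000 - (-0.868984))
       = 1.179111
Iteration 2:
  f(2.200000) = 7.448000
  f(1.179111) = -0.539791
  x_3 = 1.179111 - (-0.539791)×(1.179111 - 2.200000)/(-0.539791 - 7.448000)
       = 1.248099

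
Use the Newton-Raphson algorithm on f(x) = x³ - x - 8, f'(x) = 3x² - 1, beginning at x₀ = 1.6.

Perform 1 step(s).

f(x) = x³ - x - 8
f'(x) = 3x² - 1
x₀ = 1.6

Newton-Raphson formula: x_{n+1} = x_n - f(x_n)/f'(x_n)

Iteration 1:
  f(1.600000) = -5.504000
  f'(1.600000) = 6.680000
  x_1 = 1.600000 - (-5.504000)/6.680000 = 2.423952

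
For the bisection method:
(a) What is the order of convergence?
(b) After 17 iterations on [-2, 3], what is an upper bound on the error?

(a) Bisection has linear (order 1) convergence; the error is halved each step.

(b) Error bound = (b-a)/2^n = (3 - (-2))/2^{17}
    = 5/2^{17}

(a) 1 (linear); (b) error ≤ 3.81e-05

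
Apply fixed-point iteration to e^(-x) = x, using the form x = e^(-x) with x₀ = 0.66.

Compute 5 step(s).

Equation: e^(-x) = x
Fixed-point form: x = e^(-x)
x₀ = 0.66

x_1 = g(0.660000) = 0.516851
x_2 = g(0.516851) = 0.596395
x_3 = g(0.596395) = 0.550793
x_4 = g(0.550793) = 0.576492
x_5 = g(0.576492) = 0.561866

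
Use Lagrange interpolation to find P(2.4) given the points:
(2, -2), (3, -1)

Lagrange interpolation formula:
P(x) = Σ yᵢ × Lᵢ(x)
where Lᵢ(x) = Π_{j≠i} (x - xⱼ)/(xᵢ - xⱼ)

L_0(2.4) = (2.4 - 3)/(2 - 3) = 0.600000
L_1(2.4) = (2.4 - 2)/(3 - 2) = 0.400000

P(2.4) = (-2)×L_0(2.4) + (-1)×L_1(2.4)
P(2.4) = -1.600000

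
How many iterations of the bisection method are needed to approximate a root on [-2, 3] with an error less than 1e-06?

We need (b-a)/2^n ≤ 1e-06
(3 - (-2))/2^n ≤ 1e-06
5/2^n ≤ 1e-06
2^n ≥ 5000000
n ≥ log₂(5000000) = 22.25
n ≥ 23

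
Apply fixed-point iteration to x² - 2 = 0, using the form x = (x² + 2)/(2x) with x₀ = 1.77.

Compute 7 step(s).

Equation: x² - 2 = 0
Fixed-point form: x = (x² + 2)/(2x)
x₀ = 1.77

x_1 = g(1.770000) = 1.449972
x_2 = g(1.449972) = 1.414654
x_3 = g(1.414654) = 1.414214
x_4 = g(1.414214) = 1.414214
x_5 = g(1.414214) = 1.414214
x_6 = g(1.414214) = 1.414214
x_7 = g(1.414214) = 1.414214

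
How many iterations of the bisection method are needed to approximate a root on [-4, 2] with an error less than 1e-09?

We need (b-a)/2^n ≤ 1e-09
(2 - (-4))/2^n ≤ 1e-09
6/2^n ≤ 1e-09
2^n ≥ 6000000000
n ≥ log₂(6000000000) = 32.48
n ≥ 33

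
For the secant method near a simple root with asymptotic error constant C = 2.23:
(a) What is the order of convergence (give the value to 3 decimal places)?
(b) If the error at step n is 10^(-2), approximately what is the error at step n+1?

(a) Secant method has superlinear convergence with order φ = (1+√5)/2 ≈ 1.618.
    This means |e_{n+1}| ≈ C|e_n|^1.618.

(b) With |e_n| = 10^(-2) and C = 2.23:
    |e_{n+1}| ≈ 2.23 × (10^(-2))^1.618 = 2.23 × 10^(-3.24)

(a) ≈ 1.618 (golden ratio); (b) |e_{n+1}| ≈ 1.295e-03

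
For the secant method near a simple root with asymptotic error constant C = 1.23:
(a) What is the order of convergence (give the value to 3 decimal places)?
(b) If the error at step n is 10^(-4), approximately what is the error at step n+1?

(a) Secant method has superlinear convergence with order φ = (1+√5)/2 ≈ 1.618.
    This means |e_{n+1}| ≈ C|e_n|^1.618.

(b) With |e_n| = 10^(-4) and C = 1.23:
    |e_{n+1}| ≈ 1.23 × (10^(-4))^1.618 = 1.23 × 10^(-6.47)

(a) ≈ 1.618 (golden ratio); (b) |e_{n+1}| ≈ 4.147e-07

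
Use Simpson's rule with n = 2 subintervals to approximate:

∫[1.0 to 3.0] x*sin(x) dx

f(x) = x*sin(x)
a = 1.0, b = 3.0, n = 2
h = (b - a)/n = 1.000000

Simpson's rule: (h/3)[f(x₀) + 4f(x₁) + 2f(x₂) + ... + f(xₙ)]

x_0 = 1.0000, f(x_0) = 0.841471, coefficient = 1
x_1 = 2.0000, f(x_1) = 1.818595, coefficient = 4
x_2 = 3.0000, f(x_2) = 0.423360, coefficient = 1

I ≈ (1.000000/3) × 8.539210 = 2.846403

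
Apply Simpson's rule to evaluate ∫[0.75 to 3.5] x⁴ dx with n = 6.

f(x) = x⁴
a = 0.75, b = 3.5, n = 6
h = (b - a)/n = 0.458333

Simpson's rule: (h/3)[f(x₀) + 4f(x₁) + 2f(x₂) + ... + f(xₙ)]

x_0 = 0.7500, f(x_0) = 0.316406, coefficient = 1
x_1 = 1.2083, f(x_1) = 2.131803, coefficient = 4
x_2 = 1.6667, f(x_2) = 7.716049, coefficient = 2
x_3 = 2.1250, f(x_3) = 20.390869, coefficient = 4
x_4 = 2.5833, f(x_4) = 44.537085, coefficient = 2
x_5 = 3.0417, f(x_5) = 85.594621, coefficient = 4
x_6 = 3.5000, f(x_6) = 150.062500, coefficient = 1

I ≈ (0.458333/3) × 687.354348 = 105.012470
Exact value: 104.996289
Error: 0.016181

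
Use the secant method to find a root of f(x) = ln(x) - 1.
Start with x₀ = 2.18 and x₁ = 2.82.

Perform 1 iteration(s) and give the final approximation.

f(x) = ln(x) - 1
x₀ = 2.18, x₁ = 2.82

Secant formula: x_{n+1} = x_n - f(x_n)(x_n - x_{n-1})/(f(x_n) - f(x_{n-1}))

Iteration 1:
  f(2.180000) = -0.220675
  f(2.820000) = 0.036737
  x_2 = 2.820000 - 0.036737×(2.820000 - 2.180000)/(0.036737 - (-0.220675))
       = 2.728662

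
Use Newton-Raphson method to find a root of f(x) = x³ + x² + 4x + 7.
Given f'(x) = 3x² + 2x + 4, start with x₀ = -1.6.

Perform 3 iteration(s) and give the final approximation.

f(x) = x³ + x² + 4x + 7
f'(x) = 3x² + 2x + 4
x₀ = -1.6

Newton-Raphson formula: x_{n+1} = x_n - f(x_n)/f'(x_n)

Iteration 1:
  f(-1.600000) = -0.936000
  f'(-1.600000) = 8.480000
  x_1 = -1.600000 - (-0.936000)/8.480000 = -1.489623
Iteration 2:
  f(-1.489623) = -0.044951
  f'(-1.489623) = 7.677682
  x_2 = -1.489623 - (-0.044951)/7.677682 = -1.483768
Iteration 3:
  f(-1.483768) = -0.000119
  f'(-1.483768) = 7.637165
  x_3 = -1.483768 - (-0.000119)/7.637165 = -1.483752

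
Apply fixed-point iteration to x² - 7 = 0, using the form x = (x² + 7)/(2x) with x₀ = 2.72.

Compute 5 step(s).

Equation: x² - 7 = 0
Fixed-point form: x = (x² + 7)/(2x)
x₀ = 2.72

x_1 = g(2.720000) = 2.646765
x_2 = g(2.646765) = 2.645752
x_3 = g(2.645752) = 2.645751
x_4 = g(2.645751) = 2.645751
x_5 = g(2.645751) = 2.645751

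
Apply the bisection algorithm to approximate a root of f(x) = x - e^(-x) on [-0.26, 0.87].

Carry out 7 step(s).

f(x) = x - e^(-x)
Initial interval: [-0.26, 0.87]

Iteration 1:
  c_1 = (-0.260000 + 0.870000)/2 = 0.305000
  f(c_1) = f(0.305000) = -0.432123
  f(a) × f(c) ≥ 0, new interval: [0.305000, 0.870000]
Iteration 2:
  c_2 = (0.305000 + 0.870000)/2 = 0.587500
  f(c_2) = f(0.587500) = 0.031785
  f(a) × f(c) < 0, new interval: [0.305000, 0.587500]
Iteration 3:
  c_3 = (0.305000 + 0.587500)/2 = 0.446250
  f(c_3) = f(0.446250) = -0.193774
  f(a) × f(c) ≥ 0, new interval: [0.446250, 0.587500]
Iteration 4:
  c_4 = (0.446250 + 0.587500)/2 = 0.516875
  f(c_4) = f(0.516875) = -0.079506
  f(a) × f(c) ≥ 0, new interval: [0.516875, 0.587500]
Iteration 5:
  c_5 = (0.516875 + 0.587500)/2 = 0.552188
  f(c_5) = f(0.552188) = -0.023502
  f(a) × f(c) ≥ 0, new interval: [0.552188, 0.587500]
Iteration 6:
  c_6 = (0.552188 + 0.587500)/2 = 0.569844
  f(c_6) = f(0.569844) = 0.004230
  f(a) × f(c) < 0, new interval: [0.552188, 0.569844]
Iteration 7:
  c_7 = (0.552188 + 0.569844)/2 = 0.561016
  f(c_7) = f(0.561016) = -0.009614
  f(a) × f(c) ≥ 0, new interval: [0.561016, 0.569844]

After 7 iteration(s), the approximation is c_7 = 0.561016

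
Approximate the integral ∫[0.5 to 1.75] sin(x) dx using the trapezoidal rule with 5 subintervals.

f(x) = sin(x)
a = 0.5, b = 1.75, n = 5
h = (b - a)/n = 0.250000

Trapezoidal rule: (h/2)[f(x₀) + 2f(x₁) + 2f(x₂) + ... + f(xₙ)]

x_0 = 0.5000, f(x_0) = 0.479426, coefficient = 1
x_1 = 0.7500, f(x_1) = 0.681639, coefficient = 2
x_2 = 1.0000, f(x_2) = 0.841471, coefficient = 2
x_3 = 1.2500, f(x_3) = 0.948985, coefficient = 2
x_4 = 1.5000, f(x_4) = 0.997495, coefficient = 2
x_5 = 1.7500, f(x_5) = 0.983986, coefficient = 1

I ≈ (0.250000/2) × 8.402590 = 1.050324
Exact value: 1.055829
Error: 0.005505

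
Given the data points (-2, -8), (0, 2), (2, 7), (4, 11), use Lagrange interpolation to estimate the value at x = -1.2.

Lagrange interpolation formula:
P(x) = Σ yᵢ × Lᵢ(x)
where Lᵢ(x) = Π_{j≠i} (x - xⱼ)/(xᵢ - xⱼ)

L_0(-1.2) = (-1.2 - 0)/(-2 - 0) × (-1.2 - 2)/(-2 - 2) × (-1.2 - 4)/(-2 - 4) = 0.416000
L_1(-1.2) = (-1.2 - (-2))/(0 - (-2)) × (-1.2 - 2)/(0 - 2) × (-1.2 - 4)/(0 - 4) = 0.832000
L_2(-1.2) = (-1.2 - (-2))/(2 - (-2)) × (-1.2 - 0)/(2 - 0) × (-1.2 - 4)/(2 - 4) = -0.312000
L_3(-1.2) = (-1.2 - (-2))/(4 - (-2)) × (-1.2 - 0)/(4 - 0) × (-1.2 - 2)/(4 - 2) = 0.064000

P(-1.2) = (-8)×L_0(-1.2) + 2×L_1(-1.2) + 7×L_2(-1.2) + 11×L_3(-1.2)
P(-1.2) = -3.144000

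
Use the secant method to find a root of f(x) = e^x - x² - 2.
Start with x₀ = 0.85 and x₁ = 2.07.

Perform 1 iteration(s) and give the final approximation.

f(x) = e^x - x² - 2
x₀ = 0.85, x₁ = 2.07

Secant formula: x_{n+1} = x_n - f(x_n)(x_n - x_{n-1})/(f(x_n) - f(x_{n-1}))

Iteration 1:
  f(0.850000) = -0.382853
  f(2.070000) = 1.639923
  x_2 = 2.070000 - 1.639923×(2.070000 - 0.850000)/(1.639923 - (-0.382853))
       = 1.080911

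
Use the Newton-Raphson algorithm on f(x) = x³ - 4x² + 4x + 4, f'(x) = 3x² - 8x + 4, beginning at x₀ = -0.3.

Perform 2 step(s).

f(x) = x³ - 4x² + 4x + 4
f'(x) = 3x² - 8x + 4
x₀ = -0.3

Newton-Raphson formula: x_{n+1} = x_n - f(x_n)/f'(x_n)

Iteration 1:
  f(-0.300000) = 2.413000
  f'(-0.300000) = 6.670000
  x_1 = -0.300000 - 2.413000/6.670000 = -0.661769
Iteration 2:
  f(-0.661769) = -0.688644
  f'(-0.661769) = 10.607968
  x_2 = -0.661769 - (-0.688644)/10.607968 = -0.596851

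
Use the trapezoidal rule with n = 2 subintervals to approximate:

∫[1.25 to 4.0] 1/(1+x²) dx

f(x) = 1/(1+x²)
a = 1.25, b = 4.0, n = 2
h = (b - a)/n = 1.375000

Trapezoidal rule: (h/2)[f(x₀) + 2f(x₁) + 2f(x₂) + ... + f(xₙ)]

x_0 = 1.2500, f(x_0) = 0.390244, coefficient = 1
x_1 = 2.6250, f(x_1) = 0.126733, coefficient = 2
x_2 = 4.0000, f(x_2) = 0.058824, coefficient = 1

I ≈ (1.375000/2) × 0.702533 = 0.482991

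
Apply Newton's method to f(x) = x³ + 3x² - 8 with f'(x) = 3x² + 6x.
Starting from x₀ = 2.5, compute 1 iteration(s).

f(x) = x³ + 3x² - 8
f'(x) = 3x² + 6x
x₀ = 2.5

Newton-Raphson formula: x_{n+1} = x_n - f(x_n)/f'(x_n)

Iteration 1:
  f(2.500000) = 26.375000
  f'(2.500000) = 33.750000
  x_1 = 2.500000 - 26.375000/33.750000 = 1.718519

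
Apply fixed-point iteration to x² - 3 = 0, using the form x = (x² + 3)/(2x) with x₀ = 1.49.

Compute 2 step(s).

Equation: x² - 3 = 0
Fixed-point form: x = (x² + 3)/(2x)
x₀ = 1.49

x_1 = g(1.490000) = 1.751711
x_2 = g(1.751711) = 1.732161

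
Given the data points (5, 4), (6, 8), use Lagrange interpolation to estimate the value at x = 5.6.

Lagrange interpolation formula:
P(x) = Σ yᵢ × Lᵢ(x)
where Lᵢ(x) = Π_{j≠i} (x - xⱼ)/(xᵢ - xⱼ)

L_0(5.6) = (5.6 - 6)/(5 - 6) = 0.400000
L_1(5.6) = (5.6 - 5)/(6 - 5) = 0.600000

P(5.6) = 4×L_0(5.6) + 8×L_1(5.6)
P(5.6) = 6.400000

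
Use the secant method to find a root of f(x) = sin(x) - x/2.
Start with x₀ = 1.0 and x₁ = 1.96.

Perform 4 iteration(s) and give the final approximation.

f(x) = sin(x) - x/2
x₀ = 1.0, x₁ = 1.96

Secant formula: x_{n+1} = x_n - f(x_n)(x_n - x_{n-1})/(f(x_n) - f(x_{n-1}))

Iteration 1:
  f(1.000000) = 0.341471
  f(1.960000) = -0.054788
  x_2 = 1.960000 - (-0.054788)×(1.960000 - 1.000000)/(-0.054788 - 0.341471)
       = 1.827266
Iteration 2:
  f(1.960000) = -0.054788
  f(1.827266) = 0.053658
  x_3 = 1.827266 - 0.053658×(1.827266 - 1.960000)/(0.053658 - (-0.054788))
       = 1.892942
Iteration 3:
  f(1.827266) = 0.053658
  f(1.892942) = 0.002088
  x_4 = 1.892942 - 0.002088×(1.892942 - 1.827266)/(0.002088 - 0.053658)
       = 1.895600
Iteration 4:
  f(1.892942) = 0.002088
  f(1.895600) = -0.000087
  x_5 = 1.895600 - (-0.000087)×(1.895600 - 1.892942)/(-0.000087 - 0.002088)
       = 1.895494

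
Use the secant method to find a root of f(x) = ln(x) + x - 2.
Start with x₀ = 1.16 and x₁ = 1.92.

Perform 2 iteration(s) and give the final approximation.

f(x) = ln(x) + x - 2
x₀ = 1.16, x₁ = 1.92

Secant formula: x_{n+1} = x_n - f(x_n)(x_n - x_{n-1})/(f(x_n) - f(x_{n-1}))

Iteration 1:
  f(1.160000) = -0.691580
  f(1.920000) = 0.572325
  x_2 = 1.920000 - 0.572325×(1.920000 - 1.160000)/(0.572325 - (-0.691580))
       = 1.575855
Iteration 2:
  f(1.920000) = 0.572325
  f(1.575855) = 0.030652
  x_3 = 1.575855 - 0.030652×(1.575855 - 1.920000)/(0.030652 - 0.572325)
       = 1.556380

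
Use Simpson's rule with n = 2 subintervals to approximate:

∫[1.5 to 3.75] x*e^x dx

f(x) = x*e^x
a = 1.5, b = 3.75, n = 2
h = (b - a)/n = 1.125000

Simpson's rule: (h/3)[f(x₀) + 4f(x₁) + 2f(x₂) + ... + f(xₙ)]

x_0 = 1.5000, f(x_0) = 6.722534, coefficient = 1
x_1 = 2.6250, f(x_1) = 36.237007, coefficient = 4
x_2 = 3.7500, f(x_2) = 159.454058, coefficient = 1

I ≈ (1.125000/3) × 311.124620 = 116.671733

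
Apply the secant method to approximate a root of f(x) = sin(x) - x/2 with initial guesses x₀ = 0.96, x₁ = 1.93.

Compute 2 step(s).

f(x) = sin(x) - x/2
x₀ = 0.96, x₁ = 1.93

Secant formula: x_{n+1} = x_n - f(x_n)(x_n - x_{n-1})/(f(x_n) - f(x_{n-1}))

Iteration 1:
  f(0.960000) = 0.339192
  f(1.930000) = -0.028823
  x_2 = 1.930000 - (-0.028823)×(1.930000 - 0.960000)/(-0.028823 - 0.339192)
       = 1.854029
Iteration 2:
  f(1.930000) = -0.028823
  f(1.854029) = 0.033142
  x_3 = 1.854029 - 0.033142×(1.854029 - 1.930000)/(0.033142 - (-0.028823))
       = 1.894662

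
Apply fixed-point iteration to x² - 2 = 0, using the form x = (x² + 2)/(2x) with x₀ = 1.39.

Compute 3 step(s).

Equation: x² - 2 = 0
Fixed-point form: x = (x² + 2)/(2x)
x₀ = 1.39

x_1 = g(1.390000) = 1.414424
x_2 = g(1.414424) = 1.414214
x_3 = g(1.414214) = 1.414214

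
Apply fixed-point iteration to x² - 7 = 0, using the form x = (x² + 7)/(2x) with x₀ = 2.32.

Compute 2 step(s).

Equation: x² - 7 = 0
Fixed-point form: x = (x² + 7)/(2x)
x₀ = 2.32

x_1 = g(2.320000) = 2.668621
x_2 = g(2.668621) = 2.645849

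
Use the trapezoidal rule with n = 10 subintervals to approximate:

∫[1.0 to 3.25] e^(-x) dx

f(x) = e^(-x)
a = 1.0, b = 3.25, n = 10
h = (b - a)/n = 0.225000

Trapezoidal rule: (h/2)[f(x₀) + 2f(x₁) + 2f(x₂) + ... + f(xₙ)]

x_0 = 1.0000, f(x_0) = 0.367879, coefficient = 1
x_1 = 1.2250, f(x_1) = 0.293758, coefficient = 2
x_2 = 1.4500, f(x_2) = 0.234570, coefficient = 2
x_3 = 1.6750, f(x_3) = 0.187308, coefficient = 2
x_4 = 1.9000, f(x_4) = 0.149569, coefficient = 2
x_5 = 2.1250, f(x_5) = 0.119433, coefficient = 2
x_6 = 2.3500, f(x_6) = 0.095369, coefficient = 2
x_7 = 2.5750, f(x_7) = 0.076154, coefficient = 2
x_8 = 2.8000, f(x_8) = 0.060810, coefficient = 2
x_9 = 3.0250, f(x_9) = 0.048558, coefficient = 2
x_10 = 3.2500, f(x_10) = 0.038774, coefficient = 1

I ≈ (0.225000/2) × 2.937711 = 0.330492
Exact value: 0.329105
Error: 0.001387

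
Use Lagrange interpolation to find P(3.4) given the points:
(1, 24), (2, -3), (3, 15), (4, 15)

Lagrange interpolation formula:
P(x) = Σ yᵢ × Lᵢ(x)
where Lᵢ(x) = Π_{j≠i} (x - xⱼ)/(xᵢ - xⱼ)

L_0(3.4) = (3.4 - 2)/(1 - 2) × (3.4 - 3)/(1 - 3) × (3.4 - 4)/(1 - 4) = 0.056000
L_1(3.4) = (3.4 - 1)/(2 - 1) × (3.4 - 3)/(2 - 3) × (3.4 - 4)/(2 - 4) = -0.288000
L_2(3.4) = (3.4 - 1)/(3 - 1) × (3.4 - 2)/(3 - 2) × (3.4 - 4)/(3 - 4) = 1.008000
L_3(3.4) = (3.4 - 1)/(4 - 1) × (3.4 - 2)/(4 - 2) × (3.4 - 3)/(4 - 3) = 0.224000

P(3.4) = 24×L_0(3.4) + (-3)×L_1(3.4) + 15×L_2(3.4) + 15×L_3(3.4)
P(3.4) = 20.688000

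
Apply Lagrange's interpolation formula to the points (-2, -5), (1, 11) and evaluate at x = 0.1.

Lagrange interpolation formula:
P(x) = Σ yᵢ × Lᵢ(x)
where Lᵢ(x) = Π_{j≠i} (x - xⱼ)/(xᵢ - xⱼ)

L_0(0.1) = (0.1 - 1)/(-2 - 1) = 0.300000
L_1(0.1) = (0.1 - (-2))/(1 - (-2)) = 0.700000

P(0.1) = (-5)×L_0(0.1) + 11×L_1(0.1)
P(0.1) = 6.200000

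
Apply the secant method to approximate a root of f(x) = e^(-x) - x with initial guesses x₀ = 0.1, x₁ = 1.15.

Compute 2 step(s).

f(x) = e^(-x) - x
x₀ = 0.1, x₁ = 1.15

Secant formula: x_{n+1} = x_n - f(x_n)(x_n - x_{n-1})/(f(x_n) - f(x_{n-1}))

Iteration 1:
  f(0.100000) = 0.804837
  f(1.150000) = -0.833363
  x_2 = 1.150000 - (-0.833363)×(1.150000 - 0.100000)/(-0.833363 - 0.804837)
       = 0.615858
Iteration 2:
  f(1.150000) = -0.833363
  f(0.615858) = -0.075681
  x_3 = 0.615858 - (-0.075681)×(0.615858 - 1.150000)/(-0.075681 - (-0.833363))
       = 0.562505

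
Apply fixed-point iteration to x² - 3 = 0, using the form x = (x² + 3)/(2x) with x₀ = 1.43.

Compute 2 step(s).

Equation: x² - 3 = 0
Fixed-point form: x = (x² + 3)/(2x)
x₀ = 1.43

x_1 = g(1.430000) = 1.763951
x_2 = g(1.763951) = 1.732339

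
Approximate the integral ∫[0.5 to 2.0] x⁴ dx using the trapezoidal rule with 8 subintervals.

f(x) = x⁴
a = 0.5, b = 2.0, n = 8
h = (b - a)/n = 0.187500

Trapezoidal rule: (h/2)[f(x₀) + 2f(x₁) + 2f(x₂) + ... + f(xₙ)]

x_0 = 0.5000, f(x_0) = 0.062500, coefficient = 1
x_1 = 0.6875, f(x_1) = 0.223404, coefficient = 2
x_2 = 0.8750, f(x_2) = 0.586182, coefficient = 2
x_3 = 1.0625, f(x_3) = 1.274429, coefficient = 2
x_4 = 1.2500, f(x_4) = 2.441406, coefficient = 2
x_5 = 1.4375, f(x_5) = 4.270035, coefficient = 2
x_6 = 1.6250, f(x_6) = 6.972900, coefficient = 2
x_7 = 1.8125, f(x_7) = 10.792252, coefficient = 2
x_8 = 2.0000, f(x_8) = 16.000000, coefficient = 1

I ≈ (0.187500/2) × 69.183716 = 6.485973
Exact value: 6.393750
Error: 0.092223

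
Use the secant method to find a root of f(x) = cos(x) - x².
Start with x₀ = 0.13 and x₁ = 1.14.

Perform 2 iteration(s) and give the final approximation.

f(x) = cos(x) - x²
x₀ = 0.13, x₁ = 1.14

Secant formula: x_{n+1} = x_n - f(x_n)(x_n - x_{n-1})/(f(x_n) - f(x_{n-1}))

Iteration 1:
  f(0.130000) = 0.974662
  f(1.140000) = -0.882005
  x_2 = 1.140000 - (-0.882005)×(1.140000 - 0.130000)/(-0.882005 - 0.974662)
       = 0.660202
Iteration 2:
  f(1.140000) = -0.882005
  f(0.660202) = 0.354002
  x_3 = 0.660202 - 0.354002×(0.660202 - 1.140000)/(0.354002 - (-0.882005))
       = 0.797620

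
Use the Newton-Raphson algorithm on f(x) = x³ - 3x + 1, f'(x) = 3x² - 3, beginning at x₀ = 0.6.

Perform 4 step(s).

f(x) = x³ - 3x + 1
f'(x) = 3x² - 3
x₀ = 0.6

Newton-Raphson formula: x_{n+1} = x_n - f(x_n)/f'(x_n)

Iteration 1:
  f(0.600000) = -0.584000
  f'(0.600000) = -1.920000
  x_1 = 0.600000 - (-0.584000)/(-1.920000) = 0.295833
Iteration 2:
  f(0.295833) = 0.138391
  f'(0.295833) = -2.737448
  x_2 = 0.295833 - 0.138391/(-2.737448) = 0.346388
Iteration 3:
  f(0.346388) = 0.002397
  f'(0.346388) = -2.640046
  x_3 = 0.346388 - 0.002397/(-2.640046) = 0.347296
Iteration 4:
  f(0.347296) = 0.000001
  f'(0.347296) = -2.638156
  x_4 = 0.347296 - 0.000001/(-2.638156) = 0.347296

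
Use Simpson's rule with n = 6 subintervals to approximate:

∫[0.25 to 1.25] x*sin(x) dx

f(x) = x*sin(x)
a = 0.25, b = 1.25, n = 6
h = (b - a)/n = 0.166667

Simpson's rule: (h/3)[f(x₀) + 4f(x₁) + 2f(x₂) + ... + f(xₙ)]

x_0 = 0.2500, f(x_0) = 0.061851, coefficient = 1
x_1 = 0.4167, f(x_1) = 0.168631, coefficient = 4
x_2 = 0.5833, f(x_2) = 0.321305, coefficient = 2
x_3 = 0.7500, f(x_3) = 0.511229, coefficient = 4
x_4 = 0.9167, f(x_4) = 0.727446, coefficient = 2
x_5 = 1.0833, f(x_5) = 0.957151, coefficient = 4
x_6 = 1.2500, f(x_6) = 1.186231, coefficient = 1

I ≈ (0.166667/3) × 9.893630 = 0.549646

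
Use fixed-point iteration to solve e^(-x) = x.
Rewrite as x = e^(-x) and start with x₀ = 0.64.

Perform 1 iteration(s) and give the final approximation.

Equation: e^(-x) = x
Fixed-point form: x = e^(-x)
x₀ = 0.64

x_1 = g(0.640000) = 0.527292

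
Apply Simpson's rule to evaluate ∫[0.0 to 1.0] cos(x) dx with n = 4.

f(x) = cos(x)
a = 0.0, b = 1.0, n = 4
h = (b - a)/n = 0.250000

Simpson's rule: (h/3)[f(x₀) + 4f(x₁) + 2f(x₂) + ... + f(xₙ)]

x_0 = 0.0000, f(x_0) = 1.000000, coefficient = 1
x_1 = 0.2500, f(x_1) = 0.968912, coefficient = 4
x_2 = 0.5000, f(x_2) = 0.877583, coefficient = 2
x_3 = 0.7500, f(x_3) = 0.731689, coefficient = 4
x_4 = 1.0000, f(x_4) = 0.540302, coefficient = 1

I ≈ (0.250000/3) × 10.097873 = 0.841489
Exact value: 0.841471
Error: 0.000018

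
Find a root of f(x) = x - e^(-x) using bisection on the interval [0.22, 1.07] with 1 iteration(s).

f(x) = x - e^(-x)
Initial interval: [0.22, 1.07]

Iteration 1:
  c_1 = (0.220000 + 1.070000)/2 = 0.645000
  f(c_1) = f(0.645000) = 0.120337
  f(a) × f(c) < 0, new interval: [0.220000, 0.645000]

After 1 iteration(s), the approximation is c_1 = 0.645000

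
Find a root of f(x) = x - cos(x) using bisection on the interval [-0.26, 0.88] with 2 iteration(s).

f(x) = x - cos(x)
Initial interval: [-0.26, 0.88]

Iteration 1:
  c_1 = (-0.260000 + 0.880000)/2 = 0.310000
  f(c_1) = f(0.310000) = -0.642334
  f(a) × f(c) ≥ 0, new interval: [0.310000, 0.880000]
Iteration 2:
  c_2 = (0.310000 + 0.880000)/2 = 0.595000
  f(c_2) = f(0.595000) = -0.233148
  f(a) × f(c) ≥ 0, new interval: [0.595000, 0.880000]

After 2 iteration(s), the approximation is c_2 = 0.595000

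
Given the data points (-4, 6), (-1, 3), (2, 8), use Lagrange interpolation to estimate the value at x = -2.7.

Lagrange interpolation formula:
P(x) = Σ yᵢ × Lᵢ(x)
where Lᵢ(x) = Π_{j≠i} (x - xⱼ)/(xᵢ - xⱼ)

L_0(-2.7) = (-2.7 - (-1))/(-4 - (-1)) × (-2.7 - 2)/(-4 - 2) = 0.443889
L_1(-2.7) = (-2.7 - (-4))/(-1 - (-4)) × (-2.7 - 2)/(-1 - 2) = 0.678889
L_2(-2.7) = (-2.7 - (-4))/(2 - (-4)) × (-2.7 - (-1))/(2 - (-1)) = -0.122778

P(-2.7) = 6×L_0(-2.7) + 3×L_1(-2.7) + 8×L_2(-2.7)
P(-2.7) = 3.717778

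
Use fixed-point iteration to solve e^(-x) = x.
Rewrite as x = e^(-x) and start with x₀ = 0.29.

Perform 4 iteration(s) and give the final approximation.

Equation: e^(-x) = x
Fixed-point form: x = e^(-x)
x₀ = 0.29

x_1 = g(0.290000) = 0.748264
x_2 = g(0.748264) = 0.473187
x_3 = g(0.473187) = 0.623013
x_4 = g(0.623013) = 0.536326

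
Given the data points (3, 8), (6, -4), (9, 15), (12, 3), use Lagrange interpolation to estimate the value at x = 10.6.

Lagrange interpolation formula:
P(x) = Σ yᵢ × Lᵢ(x)
where Lᵢ(x) = Π_{j≠i} (x - xⱼ)/(xᵢ - xⱼ)

L_0(10.6) = (10.6 - 6)/(3 - 6) × (10.6 - 9)/(3 - 9) × (10.6 - 12)/(3 - 12) = 0.063605
L_1(10.6) = (10.6 - 3)/(6 - 3) × (10.6 - 9)/(6 - 9) × (10.6 - 12)/(6 - 12) = -0.315259
L_2(10.6) = (10.6 - 3)/(9 - 3) × (10.6 - 6)/(9 - 6) × (10.6 - 12)/(9 - 12) = 0.906370
L_3(10.6) = (10.6 - 3)/(12 - 3) × (10.6 - 6)/(12 - 6) × (10.6 - 9)/(12 - 9) = 0.345284

P(10.6) = 8×L_0(10.6) + (-4)×L_1(10.6) + 15×L_2(10.6) + 3×L_3(10.6)
P(10.6) = 16.401284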